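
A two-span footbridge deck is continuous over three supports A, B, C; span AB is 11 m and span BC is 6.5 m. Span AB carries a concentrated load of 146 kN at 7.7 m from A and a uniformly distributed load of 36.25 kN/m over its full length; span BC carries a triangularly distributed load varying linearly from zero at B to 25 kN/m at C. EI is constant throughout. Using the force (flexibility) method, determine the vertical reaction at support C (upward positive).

Release continuity at B by inserting a hinge; the redundant is the internal moment M_B. The primary structure is two simply-supported spans AB and BC.
Rotations at B on the released spans (each span's end-slope, ×1/EI):
  span AB: point load 146 at a = 7.7: Pab(L + a)/(6LEI) = 1051/EI
  span AB: UDL 36.25: wL³/(24EI) = 2010/EI
  span BC: triangular load, peak 25: 7w₀L³/(360EI) = 133.5/EI
  relative rotation θ_0 = (3061 + 133.5)/EI = 3195/EI
A unit hogging moment at B produces rotation L₁/(3EI) + L₂/(3EI) = 5.833/EI.
Slope continuity at B: θ_0 = M_B·5.833/EI, so M_B = 3195/5.833 = 547.7 kN·m (hogging).
Span BC, ΣM about C: R_B^{BC}·6.5 = 176 + 547.7, so R_B^{BC} = 111.3 kN and R_C = 81.25 − 111.3 = -30.1 kN.

R_C = -30.1 kN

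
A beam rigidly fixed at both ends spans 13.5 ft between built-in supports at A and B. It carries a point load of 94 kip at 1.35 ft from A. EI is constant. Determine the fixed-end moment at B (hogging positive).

Take the two fixed-end moments M_A, M_B as redundants; the released structure is the simple span AB.
On the primary (simply-supported) span, the end slopes from the loading are:
  at A: point load 94 at a = 1.35: Pab(L + b)/(6LEI) = 488.2/EI
  at B: point load 94 at a = 1.35: Pab(L + a)/(6LEI) = 282.7/EI
  θ_A0 = 488.2/EI,  θ_B0 = 282.7/EI
Flexibility coefficients: a unit moment at one end gives L/(3EI) there and L/(6EI) at the far end, so f₁₁ = f₂₂ = 4.5/EI and f₁₂ = f₂₁ = 2.25/EI.
Compatibility — zero rotation at each built-in end:
  4.5 M_A + 2.25 M_B = 488.2
  2.25 M_A + 4.5 M_B = 282.7
Solving the pair gives M_A = 102.8 kip·ft and M_B = 11.42 kip·ft (hogging).

M_B = 11.42 kip·ft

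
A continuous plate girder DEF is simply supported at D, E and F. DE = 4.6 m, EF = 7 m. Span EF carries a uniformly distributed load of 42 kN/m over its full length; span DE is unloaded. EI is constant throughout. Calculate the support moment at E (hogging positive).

M_E = 155.2 kN·m

Take M_E as the redundant. Released structure: two simple spans DE and EF with a hinge at E.
Rotations at E on the released spans (each span's end-slope, ×1/EI):
  span EF: UDL 42: wL³/(24EI) = 600.2/EI
  relative rotation θ_0 = (0 + 600.2)/EI = 600.2/EI
A unit hogging moment at E produces rotation L₁/(3EI) + L₂/(3EI) = 3.867/EI.
Slope continuity at E: θ_0 = M_E·3.867/EI, so M_E = 600.2/3.867 = 155.2 kN·m (hogging).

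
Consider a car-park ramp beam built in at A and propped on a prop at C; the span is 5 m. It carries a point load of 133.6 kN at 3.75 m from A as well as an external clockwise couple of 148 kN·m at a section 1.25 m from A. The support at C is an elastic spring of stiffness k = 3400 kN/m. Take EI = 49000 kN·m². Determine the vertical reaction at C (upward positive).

Remove the prop at C; the released (primary) structure is a cantilever built in at A.
Deflection at C on the released cantilever, summing each load's contribution:
  point load 133.6 at a = 3.75: Pa²(3L − a)/(6EI) = 3523/EI
  clockwise couple 148 at a = 1.25: M₀a(2L − a)/(2EI) = 809.4/EI
  δ_0 = 4332/EI
Tip deflection under a unit load at C: L³/(3EI) = 41.67/EI.
With EI = 49000 kN·m²: δ_0 = 0.088409 m and δ_{CC} = 0.00085 m/kN.
Compatibility — the spring shortens by R_C/k under the reaction it provides: δ_0 − R_C·δ_{CC} = R_C/k. With 1/k = 0.000294 m/kN, R_C = δ_0 / (δ_{CC} + 1/k) = 0.088409 / (0.00085 + 0.000294) = 77.25 kN.

R_C = 77.25 kN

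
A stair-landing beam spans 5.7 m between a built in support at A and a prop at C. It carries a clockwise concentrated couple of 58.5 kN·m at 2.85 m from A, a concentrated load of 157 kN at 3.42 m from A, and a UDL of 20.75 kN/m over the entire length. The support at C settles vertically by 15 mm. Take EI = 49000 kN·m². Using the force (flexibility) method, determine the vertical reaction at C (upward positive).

R_C = 111.8 kN

Choose R_C as the redundant. The primary structure is the cantilever fixed at A.
Downward deflection at the released point C due to the loads:
  clockwise couple 58.5 at a = 2.85: M₀a(2L − a)/(2EI) = 712.7/EI
  point load 157 at a = 3.42: Pa²(3L − a)/(6EI) = 4187/EI
  UDL 20.75: wL⁴/(8EI) = 2738/EI
  δ_0 = 7638/EI
Tip deflection under a unit load at C: L³/(3EI) = 61.73/EI.
With EI = 49000 kN·m²: δ_0 = 0.15587 m and δ_{CC} = 0.00126 m/kN.
Compatibility — the beam at C must follow the support down by 0.015 m: δ_0 − R_C·δ_{CC} = 0.015, so R_C = (0.15587 − 0.015)/0.00126 = 111.8 kN.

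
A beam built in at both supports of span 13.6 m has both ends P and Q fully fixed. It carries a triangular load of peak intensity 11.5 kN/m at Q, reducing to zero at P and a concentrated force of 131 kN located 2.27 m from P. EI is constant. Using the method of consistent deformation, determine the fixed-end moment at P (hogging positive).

M_P = 277.3 kN·m

Release both end moments; the primary structure is a simply-supported span PQ with redundants M_P and M_Q.
End rotations of the released simple span under the applied load (×1/EI):
  at P: triangular load, peak 11.5: 7w₀L³/(360EI) = 562.5/EI
  at Q: triangular load, peak 11.5: w₀L³/(45EI) = 642.8/EI
  at P: point load 131 at a = 2.27: Pab(L + b)/(6LEI) = 1029/EI
  at Q: point load 131 at a = 2.27: Pab(L + a)/(6LEI) = 655.3/EI
  θ_P0 = 1592/EI,  θ_Q0 = 1298/EI
Flexibility coefficients: a unit moment at one end gives L/(3EI) there and L/(6EI) at the far end, so f₁₁ = f₂₂ = 4.533/EI and f₁₂ = f₂₁ = 2.267/EI.
Compatibility — zero rotation at each built-in end:
  4.533 M_P + 2.267 M_Q = 1592
  2.267 M_P + 4.533 M_Q = 1298
Solving the pair gives M_P = 277.3 kN·m and M_Q = 147.7 kN·m (hogging).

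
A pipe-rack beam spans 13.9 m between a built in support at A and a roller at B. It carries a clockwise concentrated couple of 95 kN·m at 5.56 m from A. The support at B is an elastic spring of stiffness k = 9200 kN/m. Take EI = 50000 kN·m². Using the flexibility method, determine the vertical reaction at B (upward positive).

R_B = 6.522 kN

Take the reaction at B as the redundant and release it; the primary structure is a cantilever fixed at A.
Deflection at B on the released cantilever, summing each load's contribution:
  clockwise couple 95 at a = 5.56: M₀a(2L − a)/(2EI) = 5874/EI
Tip deflection under a unit load at B: L³/(3EI) = 895.2/EI.
With EI = 50000 kN·m²: δ_0 = 0.11747 m and δ_{BB} = 0.017904 m/kN.
Compatibility — the spring shortens by R_B/k under the reaction it provides: δ_0 − R_B·δ_{BB} = R_B/k. With 1/k = 0.000109 m/kN, R_B = δ_0 / (δ_{BB} + 1/k) = 0.11747 / (0.017904 + 0.000109) = 6.522 kN.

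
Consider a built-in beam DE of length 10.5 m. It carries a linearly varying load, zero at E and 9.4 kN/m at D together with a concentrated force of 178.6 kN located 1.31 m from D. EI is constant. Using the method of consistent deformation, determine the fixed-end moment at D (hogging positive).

Take the two fixed-end moments M_D, M_E as redundants; the released structure is the simple span DE.
On the primary (simply-supported) span, the end slopes from the loading are:
  at D: triangular load, peak 9.4: w₀L³/(45EI) = 241.8/EI
  at E: triangular load, peak 9.4: 7w₀L³/(360EI) = 211.6/EI
  at D: point load 178.6 at a = 1.31: Pab(L + b)/(6LEI) = 672/EI
  at E: point load 178.6 at a = 1.31: Pab(L + a)/(6LEI) = 403.1/EI
  θ_D0 = 913.8/EI,  θ_E0 = 614.7/EI
Flexibility coefficients: a unit moment at one end gives L/(3EI) there and L/(6EI) at the far end, so f₁₁ = f₂₂ = 3.5/EI and f₁₂ = f₂₁ = 1.75/EI.
Compatibility — zero rotation at each built-in end:
  3.5 M_D + 1.75 M_E = 913.8
  1.75 M_D + 3.5 M_E = 614.7
Solving the pair gives M_D = 231 kN·m and M_E = 60.09 kN·m (hogging).

M_D = 231 kN·m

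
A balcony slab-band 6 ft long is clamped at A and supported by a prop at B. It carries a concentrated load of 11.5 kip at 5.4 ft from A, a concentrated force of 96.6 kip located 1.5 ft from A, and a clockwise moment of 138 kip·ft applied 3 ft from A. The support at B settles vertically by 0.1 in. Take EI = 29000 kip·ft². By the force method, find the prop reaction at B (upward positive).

Take the reaction at B as the redundant and release it; the primary structure is a cantilever fixed at A.
Primary-structure tip deflection at B by superposition:
  point load 11.5 at a = 5.4: Pa²(3L − a)/(6EI) = 704.2/EI
  point load 96.6 at a = 1.5: Pa²(3L − a)/(6EI) = 597.7/EI
  clockwise couple 138 at a = 3: M₀a(2L − a)/(2EI) = 1863/EI
  δ_0 = 3165/EI
Tip deflection under a unit load at B: L³/(3EI) = 72/EI.
With EI = 29000 kip·ft²: δ_0 = 0.10914 ft and δ_{BB} = 0.002483 ft/kip.
Compatibility — the beam at B must follow the support down by 0.008333 ft: δ_0 − R_B·δ_{BB} = 0.008333, so R_B = (0.10914 − 0.008333)/0.002483 = 40.6 kip.

R_B = 40.6 kip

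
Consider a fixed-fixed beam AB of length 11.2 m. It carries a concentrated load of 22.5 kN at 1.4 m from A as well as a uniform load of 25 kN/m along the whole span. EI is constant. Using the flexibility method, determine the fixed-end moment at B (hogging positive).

M_B = 264.8 kN·m

Release both end moments; the primary structure is a simply-supported span AB with redundants M_A and M_B.
End rotations of the released simple span under the applied load (×1/EI):
  at A: point load 22.5 at a = 1.4: Pab(L + b)/(6LEI) = 96.47/EI
  at B: point load 22.5 at a = 1.4: Pab(L + a)/(6LEI) = 57.88/EI
  at A: UDL 25: wL³/(24EI) = 1463/EI
  at B: UDL 25: wL³/(24EI) = 1463/EI
  θ_A0 = 1560/EI,  θ_B0 = 1521/EI
Flexibility coefficients: a unit moment at one end gives L/(3EI) there and L/(6EI) at the far end, so f₁₁ = f₂₂ = 3.733/EI and f₁₂ = f₂₁ = 1.867/EI.
Compatibility — zero rotation at each built-in end:
  3.733 M_A + 1.867 M_B = 1560
  1.867 M_A + 3.733 M_B = 1521
Solving the pair gives M_A = 285.5 kN·m and M_B = 264.8 kN·m (hogging).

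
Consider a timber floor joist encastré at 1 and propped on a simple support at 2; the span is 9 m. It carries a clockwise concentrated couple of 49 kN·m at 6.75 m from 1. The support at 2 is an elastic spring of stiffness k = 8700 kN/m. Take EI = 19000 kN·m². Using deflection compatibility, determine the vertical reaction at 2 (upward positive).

Remove the prop at 2; the released (primary) structure is a cantilever built in at 1.
Deflection at 2 on the released cantilever, summing each load's contribution:
  clockwise couple 49 at a = 6.75: M₀a(2L − a)/(2EI) = 1860/EI
Tip deflection under a unit load at 2: L³/(3EI) = 243/EI.
With EI = 19000 kN·m²: δ_0 = 0.097919 m and δ_{22} = 0.012789 m/kN.
Compatibility — the spring shortens by R_2/k under the reaction it provides: δ_0 − R_2·δ_{22} = R_2/k. With 1/k = 0.000115 m/kN, R_2 = δ_0 / (δ_{22} + 1/k) = 0.097919 / (0.012789 + 0.000115) = 7.588 kN.

R_2 = 7.588 kN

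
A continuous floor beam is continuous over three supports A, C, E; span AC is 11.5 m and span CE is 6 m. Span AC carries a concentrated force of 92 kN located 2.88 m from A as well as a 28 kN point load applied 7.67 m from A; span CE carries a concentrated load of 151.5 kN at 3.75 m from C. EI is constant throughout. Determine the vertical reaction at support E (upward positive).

R_E = 66.19 kN

Take M_C as the redundant. Released structure: two simple spans AC and CE with a hinge at C.
Discontinuity in slope at C on the released structure — sum the simple-span end rotations:
  span AC: point load 92 at a = 2.88: Pab(L + a)/(6LEI) = 476/EI
  span AC: point load 28 at a = 7.67: Pab(L + a)/(6LEI) = 228.5/EI
  span CE: point load 151.5 at a = 3.75: Pab(L + b)/(6LEI) = 292.9/EI
  relative rotation θ_0 = (704.5 + 292.9)/EI = 997.4/EI
A unit hogging moment at C produces rotation L₁/(3EI) + L₂/(3EI) = 5.833/EI.
Slope continuity at C: θ_0 = M_C·5.833/EI, so M_C = 997.4/5.833 = 171 kN·m (hogging).
Span CE, ΣM about E: R_C^{CE}·6 = 340.9 + 171, so R_C^{CE} = 85.31 kN and R_E = 151.5 − 85.31 = 66.19 kN.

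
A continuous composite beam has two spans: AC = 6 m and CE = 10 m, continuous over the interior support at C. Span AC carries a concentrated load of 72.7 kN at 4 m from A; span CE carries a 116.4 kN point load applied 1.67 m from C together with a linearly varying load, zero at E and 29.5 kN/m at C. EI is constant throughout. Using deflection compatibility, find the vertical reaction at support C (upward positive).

Take M_C as the redundant. Released structure: two simple spans AC and CE with a hinge at C.
Discontinuity in slope at C on the released structure — sum the simple-span end rotations:
  span AC: point load 72.7 at a = 4: Pab(L + a)/(6LEI) = 161.6/EI
  span CE: point load 116.4 at a = 1.67: Pab(L + b)/(6LEI) = 494.7/EI
  span CE: triangular load, peak 29.5: w₀L³/(45EI) = 655.6/EI
  relative rotation θ_0 = (161.6 + 1150)/EI = 1312/EI
A unit hogging moment at C produces rotation L₁/(3EI) + L₂/(3EI) = 5.333/EI.
Compatibility: M_C·(L₁+L₂)/(3EI) = θ_0, giving M_C = 246 kN·m (hogging).
Span AC, ΣM about A with M_C applied at C: R_C^{AC}·6 = 290.8 + 246, so R_C^{AC} = 89.46 kN and R_A = 72.7 − 89.46 = -16.76 kN.
Span CE, ΣM about E: R_C^{CE}·10 = 1953 + 246, so R_C^{CE} = 219.9 kN and R_E = 263.9 − 219.9 = 44.01 kN.
R_C = 89.46 + 219.9 = 309.4 kN.

R_C = 309.4 kN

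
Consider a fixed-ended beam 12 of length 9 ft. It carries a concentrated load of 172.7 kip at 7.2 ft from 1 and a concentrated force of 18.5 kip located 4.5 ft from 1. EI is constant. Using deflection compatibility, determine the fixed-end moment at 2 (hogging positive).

Take the two fixed-end moments M_1, M_2 as redundants; the released structure is the simple span 12.
End rotations of the released simple span under the applied load (×1/EI):
  at 1: point load 172.7 at a = 7.2: Pab(L + b)/(6LEI) = 447.6/EI
  at 2: point load 172.7 at a = 7.2: Pab(L + a)/(6LEI) = 671.5/EI
  at 1: point load 18.5 at a = 4.5: Pab(L + b)/(6LEI) = 93.66/EI
  at 2: point load 18.5 at a = 4.5: Pab(L + a)/(6LEI) = 93.66/EI
  θ_10 = 541.3/EI,  θ_20 = 765.1/EI
Flexibility coefficients: a unit moment at one end gives L/(3EI) there and L/(6EI) at the far end, so f₁₁ = f₂₂ = 3/EI and f₁₂ = f₂₁ = 1.5/EI.
Compatibility — zero rotation at each built-in end:
  3 M_1 + 1.5 M_2 = 541.3
  1.5 M_1 + 3 M_2 = 765.1
Solving the pair gives M_1 = 70.55 kip·ft and M_2 = 219.8 kip·ft (hogging).

M_2 = 219.8 kip·ft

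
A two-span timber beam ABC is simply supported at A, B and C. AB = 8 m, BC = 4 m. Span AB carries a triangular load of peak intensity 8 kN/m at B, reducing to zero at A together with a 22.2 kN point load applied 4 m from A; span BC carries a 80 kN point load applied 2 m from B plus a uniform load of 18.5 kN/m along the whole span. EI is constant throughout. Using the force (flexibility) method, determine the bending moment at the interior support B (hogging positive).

M_B = 77.29 kN·m

Release continuity at B by inserting a hinge; the redundant is the internal moment M_B. The primary structure is two simply-supported spans AB and BC.
Rotations at B on the released spans (each span's end-slope, ×1/EI):
  span AB: triangular load, peak 8: w₀L³/(45EI) = 91.02/EI
  span AB: point load 22.2 at a = 4: Pab(L + a)/(6LEI) = 88.8/EI
  span BC: point load 80 at a = 2: Pab(L + b)/(6LEI) = 80/EI
  span BC: UDL 18.5: wL³/(24EI) = 49.33/EI
  relative rotation θ_0 = (179.8 + 129.3)/EI = 309.2/EI
A unit hogging moment at B produces rotation L₁/(3EI) + L₂/(3EI) = 4/EI.
Slope continuity at B: θ_0 = M_B·4/EI, so M_B = 309.2/4 = 77.29 kN·m (hogging).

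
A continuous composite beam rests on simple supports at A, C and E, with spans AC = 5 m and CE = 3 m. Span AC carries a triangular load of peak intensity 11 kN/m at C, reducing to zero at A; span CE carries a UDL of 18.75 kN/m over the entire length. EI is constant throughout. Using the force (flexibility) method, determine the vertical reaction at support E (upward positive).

Insert a hinge at C; M_C is the redundant, and each span becomes simply supported.
Discontinuity in slope at C on the released structure — sum the simple-span end rotations:
  span AC: triangular load, peak 11: w₀L³/(45EI) = 30.56/EI
  span CE: UDL 18.75: wL³/(24EI) = 21.09/EI
  relative rotation θ_0 = (30.56 + 21.09)/EI = 51.65/EI
A unit hogging moment at C produces rotation L₁/(3EI) + L₂/(3EI) = 2.667/EI.
Slope continuity at C: θ_0 = M_C·2.667/EI, so M_C = 51.65/2.667 = 19.37 kN·m (hogging).
Span CE, ΣM about E: R_C^{CE}·3 = 84.38 + 19.37, so R_C^{CE} = 34.58 kN and R_E = 56.25 − 34.58 = 21.67 kN.

R_E = 21.67 kN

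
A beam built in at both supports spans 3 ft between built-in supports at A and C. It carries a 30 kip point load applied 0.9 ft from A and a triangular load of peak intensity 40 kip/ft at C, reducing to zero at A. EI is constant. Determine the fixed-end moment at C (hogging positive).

M_C = 23.67 kip·ft

Take the two fixed-end moments M_A, M_C as redundants; the released structure is the simple span AC.
End rotations of the released simple span under the applied load (×1/EI):
  at A: point load 30 at a = 0.9: Pab(L + b)/(6LEI) = 16.07/EI
  at C: point load 30 at a = 0.9: Pab(L + a)/(6LEI) = 12.29/EI
  at A: triangular load, peak 40: 7w₀L³/(360EI) = 21/EI
  at C: triangular load, peak 40: w₀L³/(45EI) = 24/EI
  θ_A0 = 37.06/EI,  θ_C0 = 36.28/EI
Flexibility coefficients: a unit moment at one end gives L/(3EI) there and L/(6EI) at the far end, so f₁₁ = f₂₂ = 1/EI and f₁₂ = f₂₁ = 0.5/EI.
Compatibility — zero rotation at each built-in end:
  1 M_A + 0.5 M_C = 37.06
  0.5 M_A + 1 M_C = 36.28
Solving the pair gives M_A = 25.23 kip·ft and M_C = 23.67 kip·ft (hogging).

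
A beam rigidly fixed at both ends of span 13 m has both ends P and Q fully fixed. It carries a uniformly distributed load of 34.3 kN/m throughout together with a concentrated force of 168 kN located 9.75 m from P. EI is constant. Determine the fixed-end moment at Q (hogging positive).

Release both end moments; the primary structure is a simply-supported span PQ with redundants M_P and M_Q.
On the primary (simply-supported) span, the end slopes from the loading are:
  at P: UDL 34.3: wL³/(24EI) = 3140/EI
  at Q: UDL 34.3: wL³/(24EI) = 3140/EI
  at P: point load 168 at a = 9.75: Pab(L + b)/(6LEI) = 1109/EI
  at Q: point load 168 at a = 9.75: Pab(L + a)/(6LEI) = 1553/EI
  θ_P0 = 4249/EI,  θ_Q0 = 4693/EI
Flexibility coefficients: a unit moment at one end gives L/(3EI) there and L/(6EI) at the far end, so f₁₁ = f₂₂ = 4.333/EI and f₁₂ = f₂₁ = 2.167/EI.
Compatibility — zero rotation at each built-in end:
  4.333 M_P + 2.167 M_Q = 4249
  2.167 M_P + 4.333 M_Q = 4693
Solving the pair gives M_P = 585.4 kN·m and M_Q = 790.2 kN·m (hogging).

M_Q = 790.2 kN·m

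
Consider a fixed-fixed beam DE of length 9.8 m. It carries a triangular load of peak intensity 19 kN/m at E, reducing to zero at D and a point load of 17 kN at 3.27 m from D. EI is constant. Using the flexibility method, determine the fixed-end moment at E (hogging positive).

Release both end moments; the primary structure is a simply-supported span DE with redundants M_D and M_E.
On the primary (simply-supported) span, the end slopes from the loading are:
  at D: triangular load, peak 19: 7w₀L³/(360EI) = 347.7/EI
  at E: triangular load, peak 19: w₀L³/(45EI) = 397.4/EI
  at D: point load 17 at a = 3.27: Pab(L + b)/(6LEI) = 100.8/EI
  at E: point load 17 at a = 3.27: Pab(L + a)/(6LEI) = 80.69/EI
  θ_D0 = 448.5/EI,  θ_E0 = 478.1/EI
Flexibility coefficients: a unit moment at one end gives L/(3EI) there and L/(6EI) at the far end, so f₁₁ = f₂₂ = 3.267/EI and f₁₂ = f₂₁ = 1.633/EI.
Compatibility — zero rotation at each built-in end:
  3.267 M_D + 1.633 M_E = 448.5
  1.633 M_D + 3.267 M_E = 478.1
Solving the pair gives M_D = 85.51 kN·m and M_E = 103.6 kN·m (hogging).

M_E = 103.6 kN·m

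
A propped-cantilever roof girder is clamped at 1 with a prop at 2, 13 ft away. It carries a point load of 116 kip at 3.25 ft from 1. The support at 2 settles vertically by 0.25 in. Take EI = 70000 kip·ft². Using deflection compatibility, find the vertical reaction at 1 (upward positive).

Take the reaction at 2 as the redundant and release it; the primary structure is a cantilever fixed at 1.
Free-end deflection of the primary structure under the applied loading (downward +):
  point load 116 at a = 3.25: Pa²(3L − a)/(6EI) = 7300/EI
Flexibility coefficient — unit upward force at 2: δ_{22} = L³/(3EI) = 732.3/EI.
With EI = 70000 kip·ft²: δ_0 = 0.10429 ft and δ_{22} = 0.010462 ft/kip.
Compatibility — the beam at 2 must follow the support down by 0.02083 ft: δ_0 − R_2·δ_{22} = 0.02083, so R_2 = (0.10429 − 0.02083)/0.010462 = 7.977 kip.
Vertical equilibrium: R_1 = ΣP − R_2 = 116 − 7.977 = 108 kip.

R_1 = 108 kip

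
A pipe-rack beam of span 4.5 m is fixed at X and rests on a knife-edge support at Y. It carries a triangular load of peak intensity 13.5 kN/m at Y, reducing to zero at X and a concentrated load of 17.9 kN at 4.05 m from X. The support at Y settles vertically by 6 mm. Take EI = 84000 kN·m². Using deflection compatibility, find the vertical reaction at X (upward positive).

Remove the prop at Y; the released (primary) structure is a cantilever built in at X.
Downward deflection at the released point Y due to the loads:
  triangular load, peak 13.5 at the free end: 11w₀L⁴/(120EI) = 507.5/EI
  point load 17.9 at a = 4.05: Pa²(3L − a)/(6EI) = 462.4/EI
  δ_0 = 969.9/EI
Flexibility coefficient — unit upward force at Y: δ_{YY} = L³/(3EI) = 30.38/EI.
With EI = 84000 kN·m²: δ_0 = 0.011546 m and δ_{YY} = 0.000362 m/kN.
Compatibility — the beam at Y must follow the support down by 0.006 m: δ_0 − R_Y·δ_{YY} = 0.006, so R_Y = (0.011546 − 0.006)/0.000362 = 15.34 kN.
Vertical equilibrium: R_X = ΣP − R_Y = 48.27 − 15.34 = 32.94 kN.

R_X = 32.94 kN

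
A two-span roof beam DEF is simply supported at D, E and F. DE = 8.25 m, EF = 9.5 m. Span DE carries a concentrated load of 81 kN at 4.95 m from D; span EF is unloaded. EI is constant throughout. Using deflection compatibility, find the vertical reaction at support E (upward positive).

Release continuity at E by inserting a hinge; the redundant is the internal moment M_E. The primary structure is two simply-supported spans DE and EF.
Discontinuity in slope at E on the released structure — sum the simple-span end rotations:
  span DE: point load 81 at a = 4.95: Pab(L + a)/(6LEI) = 352.8/EI
  relative rotation θ_0 = (352.8 + 0)/EI = 352.8/EI
A unit hogging moment at E produces rotation L₁/(3EI) + L₂/(3EI) = 5.917/EI.
Slope continuity at E: θ_0 = M_E·5.917/EI, so M_E = 352.8/5.917 = 59.63 kN·m (hogging).
Span DE, ΣM about D with M_E applied at E: R_E^{DE}·8.25 = 400.9 + 59.63, so R_E^{DE} = 55.83 kN and R_D = 81 − 55.83 = 25.17 kN.
Span EF, ΣM about F: R_E^{EF}·9.5 = 0 + 59.63, so R_E^{EF} = 6.277 kN and R_F = 0 − 6.277 = -6.277 kN.
R_E = 55.83 + 6.277 = 62.11 kN.

R_E = 62.11 kN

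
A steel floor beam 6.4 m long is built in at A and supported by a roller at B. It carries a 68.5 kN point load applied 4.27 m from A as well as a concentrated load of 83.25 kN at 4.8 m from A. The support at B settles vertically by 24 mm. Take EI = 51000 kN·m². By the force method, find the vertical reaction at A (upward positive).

Release the roller at B. Primary structure: cantilever fixed at A.
Deflection at B on the released cantilever, summing each load's contribution:
  point load 68.5 at a = 4.27: Pa²(3L − a)/(6EI) = 3108/EI
  point load 83.25 at a = 4.8: Pa²(3L − a)/(6EI) = 4603/EI
  δ_0 = 7711/EI
Tip deflection under a unit load at B: L³/(3EI) = 87.38/EI.
With EI = 51000 kN·m²: δ_0 = 0.1512 m and δ_{BB} = 0.001713 m/kN.
Compatibility — the beam at B must follow the support down by 0.024 m: δ_0 − R_B·δ_{BB} = 0.024, so R_B = (0.1512 − 0.024)/0.001713 = 74.24 kN.
Vertical equilibrium: R_A = ΣP − R_B = 151.8 − 74.24 = 77.51 kN.

R_A = 77.51 kN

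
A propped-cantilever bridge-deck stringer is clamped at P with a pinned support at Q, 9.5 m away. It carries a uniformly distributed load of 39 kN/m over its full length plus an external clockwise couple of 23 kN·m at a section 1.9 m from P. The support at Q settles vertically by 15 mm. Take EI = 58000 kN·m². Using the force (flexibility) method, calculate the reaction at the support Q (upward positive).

Choose R_Q as the redundant. The primary structure is the cantilever fixed at P.
Free-end deflection of the primary structure under the applied loading (downward +):
  UDL 39: wL⁴/(8EI) = 39707/EI
  clockwise couple 23 at a = 1.9: M₀a(2L − a)/(2EI) = 373.6/EI
  δ_0 = 40081/EI
Flexibility coefficient — unit upward force at Q: δ_{QQ} = L³/(3EI) = 285.8/EI.
With EI = 58000 kN·m²: δ_0 = 0.69105 m and δ_{QQ} = 0.004927 m/kN.
Compatibility — the beam at Q must follow the support down by 0.015 m: δ_0 − R_Q·δ_{QQ} = 0.015, so R_Q = (0.69105 − 0.015)/0.004927 = 137.2 kN.

R_Q = 137.2 kN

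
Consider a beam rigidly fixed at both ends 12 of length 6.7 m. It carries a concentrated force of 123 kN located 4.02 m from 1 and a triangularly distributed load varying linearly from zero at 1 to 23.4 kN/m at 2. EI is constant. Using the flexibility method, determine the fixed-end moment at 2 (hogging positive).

M_2 = 171.2 kN·m

Take the two fixed-end moments M_1, M_2 as redundants; the released structure is the simple span 12.
Simple-span end rotations at 1 and 2 under the given loads:
  at 1: point load 123 at a = 4.02: Pab(L + b)/(6LEI) = 309.2/EI
  at 2: point load 123 at a = 4.02: Pab(L + a)/(6LEI) = 353.4/EI
  at 1: triangular load, peak 23.4: 7w₀L³/(360EI) = 136.8/EI
  at 2: triangular load, peak 23.4: w₀L³/(45EI) = 156.4/EI
  θ_10 = 446/EI,  θ_20 = 509.8/EI
Flexibility coefficients: a unit moment at one end gives L/(3EI) there and L/(6EI) at the far end, so f₁₁ = f₂₂ = 2.233/EI and f₁₂ = f₂₁ = 1.117/EI.
Compatibility — zero rotation at each built-in end:
  2.233 M_1 + 1.117 M_2 = 446
  1.117 M_1 + 2.233 M_2 = 509.8
Solving the pair gives M_1 = 114.1 kN·m and M_2 = 171.2 kN·m (hogging).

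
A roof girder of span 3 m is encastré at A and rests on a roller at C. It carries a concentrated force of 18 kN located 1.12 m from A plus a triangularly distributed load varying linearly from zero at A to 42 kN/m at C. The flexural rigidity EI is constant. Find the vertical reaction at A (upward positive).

Take the reaction at C as the redundant and release it; the primary structure is a cantilever fixed at A.
Downward deflection at the released point C due to the loads:
  point load 18 at a = 1.12: Pa²(3L − a)/(6EI) = 29.65/EI
  triangular load, peak 42 at the free end: 11w₀L⁴/(120EI) = 311.9/EI
  δ_0 = 341.5/EI
Tip deflection under a unit load at C: L³/(3EI) = 9/EI.
Compatibility at C: δ_0 − R_C·δ_{CC} = 0, so R_C = 341.5/9 = 37.94 kN.
Vertical equilibrium: R_A = ΣP − R_C = 81 − 37.94 = 43.06 kN.

R_A = 43.06 kN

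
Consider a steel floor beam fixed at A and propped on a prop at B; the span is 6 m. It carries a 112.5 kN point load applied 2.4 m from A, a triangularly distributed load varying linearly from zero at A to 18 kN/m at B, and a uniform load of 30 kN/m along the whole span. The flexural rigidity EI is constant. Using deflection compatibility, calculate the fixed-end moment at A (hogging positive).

Choose R_B as the redundant. The primary structure is the cantilever fixed at A.
Primary-structure tip deflection at B by superposition:
  point load 112.5 at a = 2.4: Pa²(3L − a)/(6EI) = 1685/EI
  triangular load, peak 18 at the free end: 11w₀L⁴/(120EI) = 2138/EI
  UDL 30: wL⁴/(8EI) = 4860/EI
  δ_0 = 8683/EI
Flexibility coefficient — unit upward force at B: δ_{BB} = L³/(3EI) = 72/EI.
Compatibility at B: δ_0 − R_B·δ_{BB} = 0, so R_B = 8683/72 = 120.6 kN.
Moment equilibrium about A: M_A = Σ(load moments about A) − R_B·L = 1026 − 120.6×6 = 302.4 kN·m.

M_A = 302.4 kN·m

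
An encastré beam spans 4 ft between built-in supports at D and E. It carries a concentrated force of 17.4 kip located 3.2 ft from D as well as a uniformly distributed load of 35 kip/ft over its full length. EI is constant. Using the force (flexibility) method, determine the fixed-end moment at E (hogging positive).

Release both end moments; the primary structure is a simply-supported span DE with redundants M_D and M_E.
End rotations of the released simple span under the applied load (×1/EI):
  at D: point load 17.4 at a = 3.2: Pab(L + b)/(6LEI) = 8.909/EI
  at E: point load 17.4 at a = 3.2: Pab(L + a)/(6LEI) = 13.36/EI
  at D: UDL 35: wL³/(24EI) = 93.33/EI
  at E: UDL 35: wL³/(24EI) = 93.33/EI
  θ_D0 = 102.2/EI,  θ_E0 = 106.7/EI
Flexibility coefficients: a unit moment at one end gives L/(3EI) there and L/(6EI) at the far end, so f₁₁ = f₂₂ = 1.333/EI and f₁₂ = f₂₁ = 0.6667/EI.
Compatibility — zero rotation at each built-in end:
  1.333 M_D + 0.6667 M_E = 102.2
  0.6667 M_D + 1.333 M_E = 106.7
Solving the pair gives M_D = 48.89 kip·ft and M_E = 55.58 kip·ft (hogging).

M_E = 55.58 kip·ft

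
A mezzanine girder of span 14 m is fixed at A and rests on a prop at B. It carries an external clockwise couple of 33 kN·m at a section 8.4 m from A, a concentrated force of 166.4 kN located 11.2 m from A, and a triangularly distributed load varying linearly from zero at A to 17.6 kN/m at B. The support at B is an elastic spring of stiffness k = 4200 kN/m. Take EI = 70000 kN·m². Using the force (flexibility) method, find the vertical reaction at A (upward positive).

R_A = 105.1 kN

Remove the prop at B; the released (primary) structure is a cantilever built in at A.
Downward deflection at the released point B due to the loads:
  clockwise couple 33 at a = 8.4: M₀a(2L − a)/(2EI) = 2717/EI
  point load 166.4 at a = 11.2: Pa²(3L − a)/(6EI) = 107149/EI
  triangular load, peak 17.6 at the free end: 11w₀L⁴/(120EI) = 61978/EI
  δ_0 = 171844/EI
Flexibility coefficient — unit upward force at B: δ_{BB} = L³/(3EI) = 914.7/EI.
With EI = 70000 kN·m²: δ_0 = 2.4549 m and δ_{BB} = 0.013067 m/kN.
Compatibility — the spring shortens by R_B/k under the reaction it provides: δ_0 − R_B·δ_{BB} = R_B/k. With 1/k = 0.000238 m/kN, R_B = δ_0 / (δ_{BB} + 1/k) = 2.4549 / (0.013067 + 0.000238) = 184.5 kN.
Vertical equilibrium: R_A = ΣP − R_B = 289.6 − 184.5 = 105.1 kN.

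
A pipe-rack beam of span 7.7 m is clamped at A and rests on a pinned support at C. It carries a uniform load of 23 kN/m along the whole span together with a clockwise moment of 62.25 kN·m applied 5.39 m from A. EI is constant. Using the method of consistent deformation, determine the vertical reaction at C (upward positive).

Choose R_C as the redundant. The primary structure is the cantilever fixed at A.
Free-end deflection of the primary structure under the applied loading (downward +):
  UDL 23: wL⁴/(8EI) = 10106/EI
  clockwise couple 62.25 at a = 5.39: M₀a(2L − a)/(2EI) = 1679/EI
  δ_0 = 11786/EI
Flexibility coefficient — unit upward force at C: δ_{CC} = L³/(3EI) = 152.2/EI.
Compatibility at C: δ_0 − R_C·δ_{CC} = 0, so R_C = 11786/152.2 = 77.45 kN.

R_C = 77.45 kN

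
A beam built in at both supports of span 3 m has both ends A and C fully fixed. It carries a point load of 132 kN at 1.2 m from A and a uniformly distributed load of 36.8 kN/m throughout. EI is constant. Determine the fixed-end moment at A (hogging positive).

Take the two fixed-end moments M_A, M_C as redundants; the released structure is the simple span AC.
Simple-span end rotations at A and C under the given loads:
  at A: point load 132 at a = 1.2: Pab(L + b)/(6LEI) = 76.03/EI
  at C: point load 132 at a = 1.2: Pab(L + a)/(6LEI) = 66.53/EI
  at A: UDL 36.8: wL³/(24EI) = 41.4/EI
  at C: UDL 36.8: wL³/(24EI) = 41.4/EI
  θ_A0 = 117.4/EI,  θ_C0 = 107.9/EI
Flexibility coefficients: a unit moment at one end gives L/(3EI) there and L/(6EI) at the far end, so f₁₁ = f₂₂ = 1/EI and f₁₂ = f₂₁ = 0.5/EI.
Compatibility — zero rotation at each built-in end:
  1 M_A + 0.5 M_C = 117.4
  0.5 M_A + 1 M_C = 107.9
Solving the pair gives M_A = 84.62 kN·m and M_C = 65.62 kN·m (hogging).

M_A = 84.62 kN·m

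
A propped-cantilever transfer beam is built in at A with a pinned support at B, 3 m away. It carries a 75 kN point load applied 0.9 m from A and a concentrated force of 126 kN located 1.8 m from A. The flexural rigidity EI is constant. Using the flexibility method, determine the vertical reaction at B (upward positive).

R_B = 63.54 kN

Remove the prop at B; the released (primary) structure is a cantilever built in at A.
Primary-structure tip deflection at B by superposition:
  point load 75 at a = 0.9: Pa²(3L − a)/(6EI) = 82.01/EI
  point load 126 at a = 1.8: Pa²(3L − a)/(6EI) = 489.9/EI
  δ_0 = 571.9/EI
Tip deflection under a unit load at B: L³/(3EI) = 9/EI.
The prop prevents deflection at B: R_B = δ_0/δ_{BB} = 571.9/9 = 63.54 kN.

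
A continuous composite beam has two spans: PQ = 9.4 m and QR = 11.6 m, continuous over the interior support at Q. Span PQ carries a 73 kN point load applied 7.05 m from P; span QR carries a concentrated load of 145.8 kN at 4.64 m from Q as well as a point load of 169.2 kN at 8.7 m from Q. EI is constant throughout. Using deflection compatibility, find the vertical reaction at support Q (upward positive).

R_Q = 253.2 kN

Insert a hinge at Q; M_Q is the redundant, and each span becomes simply supported.
Discontinuity in slope at Q on the released structure — sum the simple-span end rotations:
  span PQ: point load 73 at a = 7.05: Pab(L + a)/(6LEI) = 352.7/EI
  span QR: point load 145.8 at a = 4.64: Pab(L + b)/(6LEI) = 1256/EI
  span QR: point load 169.2 at a = 8.7: Pab(L + b)/(6LEI) = 889.4/EI
  relative rotation θ_0 = (352.7 + 2145)/EI = 2498/EI
A unit hogging moment at Q produces rotation L₁/(3EI) + L₂/(3EI) = 7/EI.
Compatibility: M_Q·(L₁+L₂)/(3EI) = θ_0, giving M_Q = 356.8 kN·m (hogging).
Span PQ, ΣM about P with M_Q applied at Q: R_Q^{PQ}·9.4 = 514.6 + 356.8, so R_Q^{PQ} = 92.71 kN and R_P = 73 − 92.71 = -19.71 kN.
Span QR, ΣM about R: R_Q^{QR}·11.6 = 1505 + 356.8, so R_Q^{QR} = 160.5 kN and R_R = 315 − 160.5 = 154.5 kN.
R_Q = 92.71 + 160.5 = 253.2 kN.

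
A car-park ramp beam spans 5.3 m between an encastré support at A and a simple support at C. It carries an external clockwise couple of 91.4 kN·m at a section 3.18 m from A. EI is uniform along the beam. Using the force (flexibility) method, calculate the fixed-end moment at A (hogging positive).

M_A = -23.76 kN·m

Take the reaction at C as the redundant and release it; the primary structure is a cantilever fixed at A.
Free-end deflection of the primary structure under the applied loading (downward +):
  clockwise couple 91.4 at a = 3.18: M₀a(2L − a)/(2EI) = 1078/EI
Tip deflection under a unit load at C: L³/(3EI) = 49.63/EI.
The prop prevents deflection at C: R_C = δ_0/δ_{CC} = 1078/49.63 = 21.73 kN.
Moment equilibrium about A: M_A = Σ(load moments about A) − R_C·L = 91.4 − 21.73×5.3 = -23.76 kN·m.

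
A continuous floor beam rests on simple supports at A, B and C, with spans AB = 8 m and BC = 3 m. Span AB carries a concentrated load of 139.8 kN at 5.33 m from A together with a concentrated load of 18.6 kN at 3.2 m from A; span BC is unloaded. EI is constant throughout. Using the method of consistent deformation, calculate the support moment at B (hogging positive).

M_B = 168.9 kN·m

Insert a hinge at B; M_B is the redundant, and each span becomes simply supported.
End slopes at the hinge B, treating each span as simply supported:
  span AB: point load 139.8 at a = 5.33: Pab(L + a)/(6LEI) = 552.5/EI
  span AB: point load 18.6 at a = 3.2: Pab(L + a)/(6LEI) = 66.66/EI
  relative rotation θ_0 = (619.2 + 0)/EI = 619.2/EI
A unit hogging moment at B produces rotation L₁/(3EI) + L₂/(3EI) = 3.667/EI.
Slope continuity at B: θ_0 = M_B·3.667/EI, so M_B = 619.2/3.667 = 168.9 kN·m (hogging).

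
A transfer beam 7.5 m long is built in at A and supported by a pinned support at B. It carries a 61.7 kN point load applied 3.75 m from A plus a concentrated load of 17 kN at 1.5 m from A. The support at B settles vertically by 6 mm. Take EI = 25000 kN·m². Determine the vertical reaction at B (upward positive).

Remove the prop at B; the released (primary) structure is a cantilever built in at A.
Free-end deflection of the primary structure under the applied loading (downward +):
  point load 61.7 at a = 3.75: Pa²(3L − a)/(6EI) = 2711/EI
  point load 17 at a = 1.5: Pa²(3L − a)/(6EI) = 133.9/EI
  δ_0 = 2845/EI
Tip deflection under a unit load at B: L³/(3EI) = 140.6/EI.
With EI = 25000 kN·m²: δ_0 = 0.11381 m and δ_{BB} = 0.005625 m/kN.
Compatibility — the beam at B must follow the support down by 0.006 m: δ_0 − R_B·δ_{BB} = 0.006, so R_B = (0.11381 − 0.006)/0.005625 = 19.17 kN.

R_B = 19.17 kN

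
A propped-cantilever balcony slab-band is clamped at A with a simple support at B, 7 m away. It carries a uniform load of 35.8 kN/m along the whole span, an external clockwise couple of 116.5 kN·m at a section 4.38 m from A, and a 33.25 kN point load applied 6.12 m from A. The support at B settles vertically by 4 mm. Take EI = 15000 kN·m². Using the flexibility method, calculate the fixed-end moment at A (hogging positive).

Release the roller at B. Primary structure: cantilever fixed at A.
Deflection at B on the released cantilever, summing each load's contribution:
  UDL 35.8: wL⁴/(8EI) = 10744/EI
  clockwise couple 116.5 at a = 4.38: M₀a(2L − a)/(2EI) = 2454/EI
  point load 33.25 at a = 6.12: Pa²(3L − a)/(6EI) = 3088/EI
  δ_0 = 16287/EI
Flexibility coefficient — unit upward force at B: δ_{BB} = L³/(3EI) = 114.3/EI.
With EI = 15000 kN·m²: δ_0 = 1.0858 m and δ_{BB} = 0.007622 m/kN.
Compatibility — the beam at B must follow the support down by 0.004 m: δ_0 − R_B·δ_{BB} = 0.004, so R_B = (1.0858 − 0.004)/0.007622 = 141.9 kN.
Moment equilibrium about A: M_A = Σ(load moments about A) − R_B·L = 1197 − 141.9×7 = 203.6 kN·m.

M_A = 203.6 kN·m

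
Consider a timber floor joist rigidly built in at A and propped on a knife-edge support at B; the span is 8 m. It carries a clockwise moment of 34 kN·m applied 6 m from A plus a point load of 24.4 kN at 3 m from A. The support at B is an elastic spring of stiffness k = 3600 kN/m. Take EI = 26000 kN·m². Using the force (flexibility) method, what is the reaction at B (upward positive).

R_B = 10.05 kN

Take the reaction at B as the redundant and release it; the primary structure is a cantilever fixed at A.
Free-end deflection of the primary structure under the applied loading (downward +):
  clockwise couple 34 at a = 6: M₀a(2L − a)/(2EI) = 1020/EI
  point load 24.4 at a = 3: Pa²(3L − a)/(6EI) = 768.6/EI
  δ_0 = 1789/EI
Tip deflection under a unit load at B: L³/(3EI) = 170.7/EI.
With EI = 26000 kN·m²: δ_0 = 0.068792 m and δ_{BB} = 0.006564 m/kN.
Compatibility — the spring shortens by R_B/k under the reaction it provides: δ_0 − R_B·δ_{BB} = R_B/k. With 1/k = 0.000278 m/kN, R_B = δ_0 / (δ_{BB} + 1/k) = 0.068792 / (0.006564 + 0.000278) = 10.05 kN.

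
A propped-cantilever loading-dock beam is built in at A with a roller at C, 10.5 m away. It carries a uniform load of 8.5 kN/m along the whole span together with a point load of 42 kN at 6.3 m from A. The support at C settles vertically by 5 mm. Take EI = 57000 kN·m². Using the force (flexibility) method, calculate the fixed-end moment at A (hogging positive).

M_A = 199 kN·m

Remove the prop at C; the released (primary) structure is a cantilever built in at A.
Free-end deflection of the primary structure under the applied loading (downward +):
  UDL 8.5: wL⁴/(8EI) = 12915/EI
  point load 42 at a = 6.3: Pa²(3L − a)/(6EI) = 7001/EI
  δ_0 = 19916/EI
Tip deflection under a unit load at C: L³/(3EI) = 385.9/EI.
With EI = 57000 kN·m²: δ_0 = 0.3494 m and δ_{CC} = 0.00677 m/kN.
Compatibility — the beam at C must follow the support down by 0.005 m: δ_0 − R_C·δ_{CC} = 0.005, so R_C = (0.3494 − 0.005)/0.00677 = 50.87 kN.
Moment equilibrium about A: M_A = Σ(load moments about A) − R_C·L = 733.2 − 50.87×10.5 = 199 kN·m.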